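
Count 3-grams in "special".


Word: "special" (length 7)
Number of 3-grams = length - 3 + 1 = 7 - 3 + 1
= 5


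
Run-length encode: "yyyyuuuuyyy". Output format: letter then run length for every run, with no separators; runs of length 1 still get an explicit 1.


String: "yyyyuuuuyyy"
Scanning for consecutive runs:
  'y' x 4
  'u' x 4
  'y' x 3
RLE = "y4u4y3"


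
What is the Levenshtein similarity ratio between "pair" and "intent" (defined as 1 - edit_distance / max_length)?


Word 1: "pair" (length 4)
Word 2: "intent" (length 6)
One optimal edit sequence:
  1. insert 'i'  (+1)
  2. insert 'n'  (+1)
  3. substitute 'p' -> 't'  (+1)
  4. substitute 'a' -> 'e'  (+1)
  5. substitute 'i' -> 'n'  (+1)
  6. substitute 'r' -> 't'  (+1)
Edit distance = 6
Max length = max(4, 6) = 6
Similarity = 1 - 6/6
= 0.0000


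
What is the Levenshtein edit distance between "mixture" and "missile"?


Word 1: "mixture" (length 7)
Word 2: "missile" (length 7)
One optimal edit sequence (insert/delete/substitute each cost 1):
  1. keep 'm'
  2. keep 'i'
  3. substitute 'x' -> 's'  (+1)
  4. substitute 't' -> 's'  (+1)
  5. substitute 'u' -> 'i'  (+1)
  6. substitute 'r' -> 'l'  (+1)
  7. keep 'e'
Total edit operations: 4
Edit distance = 4


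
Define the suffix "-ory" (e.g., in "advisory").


Suffix: -ory
As in: advisory -> advise + -ory, with a spelling change
Meaning = relating to / place for


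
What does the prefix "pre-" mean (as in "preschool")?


Prefix: pre-
As in: preschool -> pre- + school
Meaning = before


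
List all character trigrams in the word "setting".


Word: "setting" (length 7)
Number of trigrams = 7 - 3 + 1 = 5
  Position 0: "set"
  Position 1: "ett"
  Position 2: "tti"
  Position 3: "tin"
  Position 4: "ing"
Trigrams = "set", "ett", "tti", "tin", "ing"


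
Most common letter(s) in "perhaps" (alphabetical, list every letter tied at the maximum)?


Word: "perhaps"
Letter counts:
  'a': 1
  'e': 1
  'h': 1
  'p': 2
  'r': 1
  's': 1
Maximum count = 2
Most frequent = 'p' (2 times each)


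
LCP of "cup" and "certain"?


Word 1: "cup"
Word 2: "certain"
Comparing from start:
  Pos 0: 'c' == 'c'
  Pos 1: 'u' != 'e' (stop)
LCP = "c" (length 1)


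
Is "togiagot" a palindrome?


Word: "togiagot"
Reversed: "togaigot"
Forward == Backward? togiagot != togaigot
Palindrome = No


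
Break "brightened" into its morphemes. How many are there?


Word: "brightened"
Morphemes: bright | -en | -ed
Each morpheme carries meaning
= 3 morphemes


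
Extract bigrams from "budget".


Word: "budget" (length 6)
Number of bigrams = 6 - 2 + 1 = 5
  Position 0: "bu"
  Position 1: "ud"
  Position 2: "dg"
  Position 3: "ge"
  Position 4: "et"
Bigrams = "bu", "ud", "dg", "ge", "et"


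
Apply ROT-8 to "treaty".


Word: "treaty"
Shift: 8
Each letter → (letter + shift) mod 26:
  't' (19) + 8 = 1 → 'b'
  'r' (17) + 8 = 25 → 'z'
  'e' (4) + 8 = 12 → 'm'
  'a' (0) + 8 = 8 → 'i'
  't' (19) + 8 = 1 → 'b'
  'y' (24) + 8 = 6 → 'g'
Result = "bzmibg"


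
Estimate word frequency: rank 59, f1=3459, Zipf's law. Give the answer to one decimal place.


Zipf's law: f(r) = f(1) / r
f(1) = 3459
f(59) = 3459 / 59
= 58.6 occurrences


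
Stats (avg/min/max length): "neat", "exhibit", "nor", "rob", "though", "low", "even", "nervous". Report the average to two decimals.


Lengths: "neat"=4, "exhibit"=7, "nor"=3, "rob"=3, "though"=6, "low"=3, "even"=4, "nervous"=7
Sum = 37, Count = 8
Average = 37/8 = 4.63
= avg=4.63, min=3, max=7


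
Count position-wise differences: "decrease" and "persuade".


Comparing character by character (same length = 8):
  Pos 0: 'd' vs 'p' !=
  Pos 1: 'e' vs 'e' =
  Pos 2: 'c' vs 'r' !=
  Pos 3: 'r' vs 's' !=
  Pos 4: 'e' vs 'u' !=
  Pos 5: 'a' vs 'a' =
  Pos 6: 's' vs 'd' !=
  Pos 7: 'e' vs 'e' =
Hamming distance = 5


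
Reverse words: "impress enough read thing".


Original: "impress enough read thing"
Words (1..n): impress | enough | read | thing
Reversed (n..1): thing | read | enough | impress
Result = "thing read enough impress"


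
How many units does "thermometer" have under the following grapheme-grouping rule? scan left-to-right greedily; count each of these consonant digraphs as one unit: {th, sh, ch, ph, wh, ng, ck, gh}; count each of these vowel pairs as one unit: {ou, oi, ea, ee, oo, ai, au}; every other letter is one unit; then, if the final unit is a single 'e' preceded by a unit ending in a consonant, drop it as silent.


Word: "thermometer" (11 letters)
Left-to-right scan:
  [1] 'th' (digraph)
  [2] 'e' (letter)
  [3] 'r' (letter)
  [4] 'm' (letter)
  [5] 'o' (letter)
  [6] 'm' (letter)
  [7] 'e' (letter)
  [8] 't' (letter)
  [9] 'e' (letter)
  [10] 'r' (letter)
Units from scan: 10
Sound units = 10 units


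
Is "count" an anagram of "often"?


Word 1: "often" → sorted: efnot
Word 2: "count" → sorted: cnotu
Same letters? efnot != cnotu
Anagram = No


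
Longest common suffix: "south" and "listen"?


Word 1: "south"
Word 2: "listen"
Comparing from end:
  Pos -1: 'h' != 'n' (stop)
LCS = "" (length 0)


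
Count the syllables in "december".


Word: "december"
Syllable breakdown: de / cem / ber
Counting: 3 parts
= 3 syllables


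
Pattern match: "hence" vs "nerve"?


Pattern of "hence": [0, 1, 2, 3, 1]
Pattern of "nerve": [0, 1, 2, 3, 1]
Patterns match
Same pattern = Yes


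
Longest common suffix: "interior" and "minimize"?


Word 1: "interior"
Word 2: "minimize"
Comparing from end:
  Pos -1: 'r' != 'e' (stop)
LCS = "" (length 0)


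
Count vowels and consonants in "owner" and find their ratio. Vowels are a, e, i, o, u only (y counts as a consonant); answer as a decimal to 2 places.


Word: "owner"
Vowels (a,e,i,o,u): 2
Consonants: 3
Ratio = 2/3
= 0.67


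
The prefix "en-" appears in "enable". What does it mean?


Prefix: en-
Example: enable (en- + able)
Meaning = cause to / put into


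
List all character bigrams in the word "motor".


Word: "motor" (length 5)
Number of bigrams = 5 - 2 + 1 = 4
  Position 0: "mo"
  Position 1: "ot"
  Position 2: "to"
  Position 3: "or"
Bigrams = "mo", "ot", "to", "or"


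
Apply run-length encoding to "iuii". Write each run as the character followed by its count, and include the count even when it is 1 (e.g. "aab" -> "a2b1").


String: "iuii"
Scanning for consecutive runs:
  'i' x 1
  'u' x 1
  'i' x 2
RLE = "i1u1i2"


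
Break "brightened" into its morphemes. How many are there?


Word: "brightened"
Morphemes: bright | -en | -ed
Each morpheme carries meaning
= 3 morphemes


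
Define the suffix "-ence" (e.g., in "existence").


Suffix: -ence
Example: existence (exist + -ence)
Meaning = state of


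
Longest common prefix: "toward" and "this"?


Word 1: "toward"
Word 2: "this"
Comparing from start:
  Pos 0: 't' == 't'
  Pos 1: 'o' != 'h' (stop)
LCP = "t" (length 1)


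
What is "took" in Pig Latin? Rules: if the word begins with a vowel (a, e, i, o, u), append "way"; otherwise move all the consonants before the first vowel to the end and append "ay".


Word: "took"
Starts with consonant(s) → move to end, add 'ay'
Consonant cluster: "t"
Pig Latin = "ooktay"


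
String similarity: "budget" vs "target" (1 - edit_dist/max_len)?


Word 1: "budget" (length 6)
Word 2: "target" (length 6)
One optimal edit sequence:
  1. substitute 'b' -> 't'  (+1)
  2. substitute 'u' -> 'a'  (+1)
  3. substitute 'd' -> 'r'  (+1)
  4. keep 'g'
  5. keep 'e'
  6. keep 't'
Edit distance = 3
Max length = max(6, 6) = 6
Similarity = 1 - 3/6
= 0.5000


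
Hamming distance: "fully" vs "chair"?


Comparing character by character (same length = 5):
  Pos 0: 'f' vs 'c' !=
  Pos 1: 'u' vs 'h' !=
  Pos 2: 'l' vs 'a' !=
  Pos 3: 'l' vs 'i' !=
  Pos 4: 'y' vs 'r' !=
Hamming distance = 5


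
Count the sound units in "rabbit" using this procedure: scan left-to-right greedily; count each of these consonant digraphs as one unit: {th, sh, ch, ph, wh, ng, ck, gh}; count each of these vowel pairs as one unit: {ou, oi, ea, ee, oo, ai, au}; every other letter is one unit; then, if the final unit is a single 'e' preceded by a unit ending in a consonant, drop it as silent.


Word: "rabbit" (6 letters)
Left-to-right scan:
  (1) 'r' (letter)
  (2) 'a' (letter)
  (3) 'b' (letter)
  (4) 'b' (letter)
  (5) 'i' (letter)
  (6) 't' (letter)
Units from scan: 6
Sound units = 6 units


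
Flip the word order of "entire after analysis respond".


Original: "entire after analysis respond"
Words (1..n): entire | after | analysis | respond
Reversed (n..1): respond | analysis | after | entire
Result = "respond analysis after entire"


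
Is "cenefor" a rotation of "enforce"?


Word: "enforce", Candidate: "cenefor"
Method: check if candidate is substring of word+word
"enforceenforce" contains "cenefor"? No
Is rotation = No


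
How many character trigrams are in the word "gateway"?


Word: "gateway" (length 7)
Number of 3-grams = length - 3 + 1 = 7 - 3 + 1
= 5


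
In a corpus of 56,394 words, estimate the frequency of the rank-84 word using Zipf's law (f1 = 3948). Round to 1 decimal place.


Zipf's law: f(r) = f(1) / r
f(1) = 3948
f(84) = 3948 / 84
= 47.0 occurrences


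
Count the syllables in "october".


Word: "october"
Syllable breakdown: oc · to · ber
Counting: 3 parts
= 3 syllables


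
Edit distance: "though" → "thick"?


Word 1: "though" (length 6)
Word 2: "thick" (length 5)
One optimal edit sequence (insert/delete/substitute each cost 1):
  1. keep 't'
  2. keep 'h'
  3. delete 'o'  (+1)
  4. substitute 'u' -> 'i'  (+1)
  5. substitute 'g' -> 'c'  (+1)
  6. substitute 'h' -> 'k'  (+1)
Total edit operations: 4
Edit distance = 4


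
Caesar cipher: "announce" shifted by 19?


Word: "announce"
Shift: 19
Each letter → (letter + shift) mod 26:
  'a' (0) + 19 = 19 → 't'
  'n' (13) + 19 = 6 → 'g'
  'n' (13) + 19 = 6 → 'g'
  'o' (14) + 19 = 7 → 'h'
  'u' (20) + 19 = 13 → 'n'
  'n' (13) + 19 = 6 → 'g'
  'c' (2) + 19 = 21 → 'v'
  'e' (4) + 19 = 23 → 'x'
Result = "tgghngvx"


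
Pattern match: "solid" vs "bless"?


Pattern of "solid": [0, 1, 2, 3, 4]
Pattern of "bless": [0, 1, 2, 3, 3]
Patterns do not match
Same pattern = No


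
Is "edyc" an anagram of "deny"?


Word 1: "deny" → sorted: deny
Word 2: "edyc" → sorted: cdey
Same letters? deny != cdey
Anagram = No


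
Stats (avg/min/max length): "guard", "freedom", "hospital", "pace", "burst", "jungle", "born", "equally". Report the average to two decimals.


Lengths: "guard"=5, "freedom"=7, "hospital"=8, "pace"=4, "burst"=5, "jungle"=6, "born"=4, "equally"=7
Sum = 46, Count = 8
Average = 46/8 = 5.75
= avg=5.75, min=4, max=8


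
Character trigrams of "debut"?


Word: "debut" (length 5)
Number of trigrams = 5 - 3 + 1 = 3
  Position 0: "deb"
  Position 1: "ebu"
  Position 2: "but"
Trigrams = "deb", "ebu", "but"


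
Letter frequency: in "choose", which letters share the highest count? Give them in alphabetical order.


Word: "choose"
Letter counts:
  'c': 1
  'e': 1
  'h': 1
  'o': 2
  's': 1
Maximum count = 2
Most frequent = 'o' (2 times each)


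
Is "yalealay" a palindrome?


Word: "yalealay"
Reversed: "yalaelay"
Forward == Backward? yalealay != yalaelay
Palindrome = No


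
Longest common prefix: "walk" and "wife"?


Word 1: "walk"
Word 2: "wife"
Comparing from start:
  Pos 0: 'w' == 'w'
  Pos 1: 'a' != 'i' (stop)
LCP = "w" (length 1)


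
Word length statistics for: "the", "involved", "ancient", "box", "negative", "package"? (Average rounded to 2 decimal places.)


Lengths: "the"=3, "involved"=8, "ancient"=7, "box"=3, "negative"=8, "package"=7
Sum = 36, Count = 6
Average = 36/6 = 6.00
= avg=6.00, min=3, max=8


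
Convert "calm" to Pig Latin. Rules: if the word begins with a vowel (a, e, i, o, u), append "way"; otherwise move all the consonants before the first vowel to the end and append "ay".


Word: "calm"
Starts with consonant(s) → move to end, add 'ay'
Consonant cluster: "c"
Pig Latin = "almcay"


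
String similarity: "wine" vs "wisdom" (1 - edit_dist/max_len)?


Word 1: "wine" (length 4)
Word 2: "wisdom" (length 6)
One optimal edit sequence:
  1. keep 'w'
  2. keep 'i'
  3. insert 's'  (+1)
  4. insert 'd'  (+1)
  5. substitute 'n' -> 'o'  (+1)
  6. substitute 'e' -> 'm'  (+1)
Edit distance = 4
Max length = max(4, 6) = 6
Similarity = 1 - 4/6
= 0.3333


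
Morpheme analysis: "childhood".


Word: "childhood"
Morphemes: child | -hood
Each morpheme carries meaning
= 2 morphemes


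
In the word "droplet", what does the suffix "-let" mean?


Suffix: -let
Example: droplet = drop + -let
Meaning = small


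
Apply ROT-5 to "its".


Word: "its"
Shift: 5
Each letter → (letter + shift) mod 26:
  'i' (8) + 5 = 13 → 'n'
  't' (19) + 5 = 24 → 'y'
  's' (18) + 5 = 23 → 'x'
Result = "nyx"


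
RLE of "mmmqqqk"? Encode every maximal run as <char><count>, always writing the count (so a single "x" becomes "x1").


String: "mmmqqqk"
Scanning for consecutive runs:
  'm' x 3
  'q' x 3
  'k' x 1
RLE = "m3q3k1"


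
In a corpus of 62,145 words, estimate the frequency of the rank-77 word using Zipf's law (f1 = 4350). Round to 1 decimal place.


Zipf's law: f(r) = f(1) / r
f(1) = 4350
f(77) = 4350 / 77
= 56.5 occurrences


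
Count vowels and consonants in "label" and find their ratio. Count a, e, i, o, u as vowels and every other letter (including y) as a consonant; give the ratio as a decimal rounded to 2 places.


Word: "label"
Vowels (a,e,i,o,u): 2
Consonants: 3
Ratio = 2/3
= 0.67


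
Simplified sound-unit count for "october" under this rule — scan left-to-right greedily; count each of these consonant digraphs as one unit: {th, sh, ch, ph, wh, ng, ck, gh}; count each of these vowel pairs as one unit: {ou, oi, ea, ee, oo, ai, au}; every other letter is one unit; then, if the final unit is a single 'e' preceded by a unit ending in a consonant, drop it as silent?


Word: "october" (7 letters)
Left-to-right scan:
  (1) 'o' (letter)
  (2) 'c' (letter)
  (3) 't' (letter)
  (4) 'o' (letter)
  (5) 'b' (letter)
  (6) 'e' (letter)
  (7) 'r' (letter)
Units from scan: 7
Sound units = 7 units


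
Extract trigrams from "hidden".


Word: "hidden" (length 6)
Number of trigrams = 6 - 3 + 1 = 4
  Position 0: "hid"
  Position 1: "idd"
  Position 2: "dde"
  Position 3: "den"
Trigrams = "hid", "idd", "dde", "den"


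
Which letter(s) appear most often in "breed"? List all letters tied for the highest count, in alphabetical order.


Word: "breed"
Letter counts:
  'b': 1
  'd': 1
  'e': 2
  'r': 1
Maximum count = 2
Most frequent = 'e' (2 times each)


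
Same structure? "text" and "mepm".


Pattern of "text": [0, 1, 2, 0]
Pattern of "mepm": [0, 1, 2, 0]
Patterns match
Same pattern = Yes


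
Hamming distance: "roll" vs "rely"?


Comparing character by character (same length = 4):
  Pos 0: 'r' vs 'r' =
  Pos 1: 'o' vs 'e' !=
  Pos 2: 'l' vs 'l' =
  Pos 3: 'l' vs 'y' !=
Hamming distance = 2


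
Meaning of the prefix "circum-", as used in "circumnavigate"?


Prefix: circum-
Example: circumnavigate = circum- + navigate
Meaning = around


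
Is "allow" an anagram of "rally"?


Word 1: "rally" → sorted: allry
Word 2: "allow" → sorted: allow
Same letters? allry != allow
Anagram = No


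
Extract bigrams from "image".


Word: "image" (length 5)
Number of bigrams = 5 - 2 + 1 = 4
  Position 0: "im"
  Position 1: "ma"
  Position 2: "ag"
  Position 3: "ge"
Bigrams = "im", "ma", "ag", "ge"


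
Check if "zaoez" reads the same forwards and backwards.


Word: "zaoez"
Reversed: "zeoaz"
Forward == Backward? zaoez != zeoaz
Palindrome = No


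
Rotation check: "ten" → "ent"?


Word: "ten", Candidate: "ent"
Method: check if candidate is substring of word+word
"tenten" contains "ent"? Yes
Is rotation = Yes


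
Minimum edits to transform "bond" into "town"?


Word 1: "bond" (length 4)
Word 2: "town" (length 4)
One optimal edit sequence (insert/delete/substitute each cost 1):
  1. substitute 'b' -> 't'  (+1)
  2. keep 'o'
  3. substitute 'n' -> 'w'  (+1)
  4. substitute 'd' -> 'n'  (+1)
Total edit operations: 3
Edit distance = 3


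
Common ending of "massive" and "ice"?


Word 1: "massive"
Word 2: "ice"
Comparing from end:
  Pos -1: 'e' == 'e'
  Pos -2: 'v' != 'c' (stop)
LCS = "e" (length 1)


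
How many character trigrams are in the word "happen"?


Word: "happen" (length 6)
Number of 3-grams = length - 3 + 1 = 6 - 3 + 1
= 4


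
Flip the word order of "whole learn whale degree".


Original: "whole learn whale degree"
Words (1..n): whole | learn | whale | degree
Reversed (n..1): degree | whale | learn | whole
Result = "degree whale learn whole"


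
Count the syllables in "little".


Word: "little"
Syllable breakdown: lit | tle
Counting: 2 parts
= 2 syllables


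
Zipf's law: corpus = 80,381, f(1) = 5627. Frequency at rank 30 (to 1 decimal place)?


Zipf's law: f(r) = f(1) / r
f(1) = 5627
f(30) = 5627 / 30
= 187.6 occurrences


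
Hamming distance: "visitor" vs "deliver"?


Comparing character by character (same length = 7):
  Pos 0: 'v' vs 'd' !=
  Pos 1: 'i' vs 'e' !=
  Pos 2: 's' vs 'l' !=
  Pos 3: 'i' vs 'i' =
  Pos 4: 't' vs 'v' !=
  Pos 5: 'o' vs 'e' !=
  Pos 6: 'r' vs 'r' =
Hamming distance = 5


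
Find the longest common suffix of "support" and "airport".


Word 1: "support"
Word 2: "airport"
Comparing from end:
  Pos -1: 't' == 't'
  Pos -2: 'r' == 'r'
  Pos -3: 'o' == 'o'
  Pos -4: 'p' == 'p'
  Pos -5: 'p' != 'r' (stop)
LCS = "port" (length 4)


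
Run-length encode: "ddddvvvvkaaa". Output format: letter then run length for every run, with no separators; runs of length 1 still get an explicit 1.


String: "ddddvvvvkaaa"
Scanning for consecutive runs:
  'd' x 4
  'v' x 4
  'k' x 1
  'a' x 3
RLE = "d4v4k1a3"


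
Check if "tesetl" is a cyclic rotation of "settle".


Word: "settle", Candidate: "tesetl"
Method: check if candidate is substring of word+word
"settlesettle" contains "tesetl"? No
Is rotation = No


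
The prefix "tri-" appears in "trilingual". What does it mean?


Prefix: tri-
Example: trilingual = tri- + lingual
Meaning = three


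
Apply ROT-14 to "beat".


Word: "beat"
Shift: 14
Each letter → (letter + shift) mod 26:
  'b' (1) + 14 = 15 → 'p'
  'e' (4) + 14 = 18 → 's'
  'a' (0) + 14 = 14 → 'o'
  't' (19) + 14 = 7 → 'h'
Result = "psoh"


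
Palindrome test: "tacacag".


Word: "tacacag"
Reversed: "gacacat"
Forward == Backward? tacacag != gacacat
Palindrome = No


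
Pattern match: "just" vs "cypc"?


Pattern of "just": [0, 1, 2, 3]
Pattern of "cypc": [0, 1, 2, 0]
Patterns do not match
Same pattern = No


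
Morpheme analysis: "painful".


Word: "painful"
Morphemes: pain / -ful
Each morpheme carries meaning
= 2 morphemes


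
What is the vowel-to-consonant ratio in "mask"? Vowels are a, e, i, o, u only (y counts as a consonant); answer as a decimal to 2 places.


Word: "mask"
Vowels (a,e,i,o,u): 1
Consonants: 3
Ratio = 1/3
= 0.33


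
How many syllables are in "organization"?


Word: "organization"
Syllable breakdown: or · gan · i · za · tion
Counting: 5 parts
= 5 syllables


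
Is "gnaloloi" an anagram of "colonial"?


Word 1: "colonial" → sorted: acillnoo
Word 2: "gnaloloi" → sorted: agillnoo
Same letters? acillnoo != agillnoo
Anagram = No


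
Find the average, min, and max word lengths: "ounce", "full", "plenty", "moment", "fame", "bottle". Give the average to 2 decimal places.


Lengths: "ounce"=5, "full"=4, "plenty"=6, "moment"=6, "fame"=4, "bottle"=6
Sum = 31, Count = 6
Average = 31/6 = 5.17
= avg=5.17, min=4, max=6


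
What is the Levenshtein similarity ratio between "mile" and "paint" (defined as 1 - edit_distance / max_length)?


Word 1: "mile" (length 4)
Word 2: "paint" (length 5)
One optimal edit sequence:
  1. insert 'p'  (+1)
  2. substitute 'm' -> 'a'  (+1)
  3. keep 'i'
  4. substitute 'l' -> 'n'  (+1)
  5. substitute 'e' -> 't'  (+1)
Edit distance = 4
Max length = max(4, 5) = 5
Similarity = 1 - 4/5
= 0.2000


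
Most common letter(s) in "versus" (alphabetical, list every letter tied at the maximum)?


Word: "versus"
Letter counts:
  'e': 1
  'r': 1
  's': 2
  'u': 1
  'v': 1
Maximum count = 2
Most frequent = 's' (2 times each)


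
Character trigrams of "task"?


Word: "task" (length 4)
Number of trigrams = 4 - 3 + 1 = 2
  Position 0: "tas"
  Position 1: "ask"
Trigrams = "tas", "ask"


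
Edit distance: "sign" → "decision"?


Word 1: "sign" (length 4)
Word 2: "decision" (length 8)
One optimal edit sequence (insert/delete/substitute each cost 1):
  1. insert 'd'  (+1)
  2. insert 'e'  (+1)
  3. insert 'c'  (+1)
  4. insert 'i'  (+1)
  5. keep 's'
  6. keep 'i'
  7. substitute 'g' -> 'o'  (+1)
  8. keep 'n'
Total edit operations: 5
Edit distance = 5


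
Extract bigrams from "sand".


Word: "sand" (length 4)
Number of bigrams = 4 - 2 + 1 = 3
  Position 0: "sa"
  Position 1: "an"
  Position 2: "nd"
Bigrams = "sa", "an", "nd"


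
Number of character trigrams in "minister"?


Word: "minister" (length 8)
Number of 3-grams = length - 3 + 1 = 8 - 3 + 1
= 6


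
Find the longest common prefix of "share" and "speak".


Word 1: "share"
Word 2: "speak"
Comparing from start:
  Pos 0: 's' == 's'
  Pos 1: 'h' != 'p' (stop)
LCP = "s" (length 1)


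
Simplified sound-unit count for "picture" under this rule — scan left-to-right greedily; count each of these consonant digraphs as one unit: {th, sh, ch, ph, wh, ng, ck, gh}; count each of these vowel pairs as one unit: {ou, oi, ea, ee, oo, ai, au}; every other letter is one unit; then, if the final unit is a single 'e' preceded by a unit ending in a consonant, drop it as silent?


Word: "picture" (7 letters)
Left-to-right scan:
  [1] 'p' (letter)
  [2] 'i' (letter)
  [3] 'c' (letter)
  [4] 't' (letter)
  [5] 'u' (letter)
  [6] 'r' (letter)
  [7] 'e' (letter)
Units from scan: 7
Final unit is 'e' after a consonant -> drop as silent (-1)
Sound units = 6 units


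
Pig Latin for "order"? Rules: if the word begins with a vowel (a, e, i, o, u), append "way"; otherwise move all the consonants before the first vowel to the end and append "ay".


Word: "order"
Starts with vowel → add 'way'
Pig Latin = "orderway"


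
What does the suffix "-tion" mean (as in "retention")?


Suffix: -tion
As in: retention -> retain + -tion, with a spelling change
Meaning = act or process


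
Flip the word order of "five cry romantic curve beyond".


Original: "five cry romantic curve beyond"
Words (1..n): five | cry | romantic | curve | beyond
Reversed (n..1): beyond | curve | romantic | cry | five
Result = "beyond curve romantic cry five"


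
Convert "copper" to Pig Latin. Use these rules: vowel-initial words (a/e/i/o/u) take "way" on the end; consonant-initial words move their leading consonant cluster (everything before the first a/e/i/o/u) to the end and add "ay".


Word: "copper"
Starts with consonant(s) → move to end, add 'ay'
Consonant cluster: "c"
Pig Latin = "oppercay"


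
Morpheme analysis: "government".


Word: "government"
Morphemes: govern | -ment
Each morpheme carries meaning
= 2 morphemes


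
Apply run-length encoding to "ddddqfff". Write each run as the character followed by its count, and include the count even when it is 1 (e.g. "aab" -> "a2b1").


String: "ddddqfff"
Scanning for consecutive runs:
  'd' x 4
  'q' x 1
  'f' x 3
RLE = "d4q1f3"


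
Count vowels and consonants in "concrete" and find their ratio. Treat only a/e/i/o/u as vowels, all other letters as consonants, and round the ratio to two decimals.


Word: "concrete"
Vowels (a,e,i,o,u): 3
Consonants: 5
Ratio = 3/5
= 0.60


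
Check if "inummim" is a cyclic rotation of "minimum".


Word: "minimum", Candidate: "inummim"
Method: check if candidate is substring of word+word
"minimumminimum" contains "inummim"? No
Is rotation = No


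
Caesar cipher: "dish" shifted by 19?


Word: "dish"
Shift: 19
Each letter → (letter + shift) mod 26:
  'd' (3) + 19 = 22 → 'w'
  'i' (8) + 19 = 1 → 'b'
  's' (18) + 19 = 11 → 'l'
  'h' (7) + 19 = 0 → 'a'
Result = "wbla"


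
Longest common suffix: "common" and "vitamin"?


Word 1: "common"
Word 2: "vitamin"
Comparing from end:
  Pos -1: 'n' == 'n'
  Pos -2: 'o' != 'i' (stop)
LCS = "n" (length 1)


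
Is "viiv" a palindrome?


Word: "viiv"
Reversed: "viiv"
Forward == Backward? viiv == viiv
Palindrome = Yes


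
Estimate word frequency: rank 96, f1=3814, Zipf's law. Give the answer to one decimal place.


Zipf's law: f(r) = f(1) / r
f(1) = 3814
f(96) = 3814 / 96
= 39.7 occurrences


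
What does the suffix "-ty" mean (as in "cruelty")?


Suffix: -ty
Example: cruelty = cruel + -ty
Meaning = quality of


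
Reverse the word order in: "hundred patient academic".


Original: "hundred patient academic"
Words (1..n): hundred | patient | academic
Reversed (n..1): academic | patient | hundred
Result = "academic patient hundred"


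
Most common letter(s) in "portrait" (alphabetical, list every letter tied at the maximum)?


Word: "portrait"
Letter counts:
  'a': 1
  'i': 1
  'o': 1
  'p': 1
  'r': 2
  't': 2
Maximum count = 2
Most frequent = 'r', 't' (2 times each)


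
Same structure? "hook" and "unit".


Pattern of "hook": [0, 1, 1, 2]
Pattern of "unit": [0, 1, 2, 3]
Patterns do not match
Same pattern = No


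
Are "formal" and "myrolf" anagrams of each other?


Word 1: "formal" → sorted: aflmor
Word 2: "myrolf" → sorted: flmory
Same letters? aflmor != flmory
Anagram = No


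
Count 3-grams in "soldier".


Word: "soldier" (length 7)
Number of 3-grams = length - 3 + 1 = 7 - 3 + 1
= 5


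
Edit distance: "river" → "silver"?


Word 1: "river" (length 5)
Word 2: "silver" (length 6)
One optimal edit sequence (insert/delete/substitute each cost 1):
  1. substitute 'r' -> 's'  (+1)
  2. keep 'i'
  3. insert 'l'  (+1)
  4. keep 'v'
  5. keep 'e'
  6. keep 'r'
Total edit operations: 2
Edit distance = 2


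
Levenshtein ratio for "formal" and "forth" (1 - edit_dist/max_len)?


Word 1: "formal" (length 6)
Word 2: "forth" (length 5)
One optimal edit sequence:
  1. keep 'f'
  2. keep 'o'
  3. keep 'r'
  4. delete 'm'  (+1)
  5. substitute 'a' -> 't'  (+1)
  6. substitute 'l' -> 'h'  (+1)
Edit distance = 3
Max length = max(6, 5) = 6
Similarity = 1 - 3/6
= 0.5000


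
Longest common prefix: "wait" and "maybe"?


Word 1: "wait"
Word 2: "maybe"
Comparing from start:
  Pos 0: 'w' != 'm' (stop)
LCP = "" (length 0)


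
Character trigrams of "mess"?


Word: "mess" (length 4)
Number of trigrams = 4 - 3 + 1 = 2
  Position 0: "mes"
  Position 1: "ess"
Trigrams = "mes", "ess"


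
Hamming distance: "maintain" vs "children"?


Comparing character by character (same length = 8):
  Pos 0: 'm' vs 'c' !=
  Pos 1: 'a' vs 'h' !=
  Pos 2: 'i' vs 'i' =
  Pos 3: 'n' vs 'l' !=
  Pos 4: 't' vs 'd' !=
  Pos 5: 'a' vs 'r' !=
  Pos 6: 'i' vs 'e' !=
  Pos 7: 'n' vs 'n' =
Hamming distance = 6


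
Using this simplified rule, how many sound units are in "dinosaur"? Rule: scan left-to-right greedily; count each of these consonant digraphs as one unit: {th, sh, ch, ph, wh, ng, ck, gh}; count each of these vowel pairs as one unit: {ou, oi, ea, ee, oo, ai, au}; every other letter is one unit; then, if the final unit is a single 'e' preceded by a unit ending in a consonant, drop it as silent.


Word: "dinosaur" (8 letters)
Left-to-right scan:
  1. 'd' (letter)
  2. 'i' (letter)
  3. 'n' (letter)
  4. 'o' (letter)
  5. 's' (letter)
  6. 'au' (vowel-pair)
  7. 'r' (letter)
Units from scan: 7
Sound units = 7 units


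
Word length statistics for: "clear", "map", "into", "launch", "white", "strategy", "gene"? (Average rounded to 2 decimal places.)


Lengths: "clear"=5, "map"=3, "into"=4, "launch"=6, "white"=5, "strategy"=8, "gene"=4
Sum = 35, Count = 7
Average = 35/7 = 5.00
= avg=5.00, min=3, max=8


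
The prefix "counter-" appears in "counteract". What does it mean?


Prefix: counter-
Example: counteract (counter- + act)
Meaning = against / opposite


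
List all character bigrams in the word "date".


Word: "date" (length 4)
Number of bigrams = 4 - 2 + 1 = 3
  Position 0: "da"
  Position 1: "at"
  Position 2: "te"
Bigrams = "da", "at", "te"


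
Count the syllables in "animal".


Word: "animal"
Syllable breakdown: an-i-mal
Counting: 3 parts
= 3 syllables


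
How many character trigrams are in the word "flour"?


Word: "flour" (length 5)
Number of 3-grams = length - 3 + 1 = 5 - 3 + 1
= 3


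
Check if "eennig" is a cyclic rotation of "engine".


Word: "engine", Candidate: "eennig"
Method: check if candidate is substring of word+word
"engineengine" contains "eennig"? No
Is rotation = No


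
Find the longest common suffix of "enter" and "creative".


Word 1: "enter"
Word 2: "creative"
Comparing from end:
  Pos -1: 'r' != 'e' (stop)
LCS = "" (length 0)


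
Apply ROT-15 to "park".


Word: "park"
Shift: 15
Each letter → (letter + shift) mod 26:
  'p' (15) + 15 = 4 → 'e'
  'a' (0) + 15 = 15 → 'p'
  'r' (17) + 15 = 6 → 'g'
  'k' (10) + 15 = 25 → 'z'
Result = "epgz"


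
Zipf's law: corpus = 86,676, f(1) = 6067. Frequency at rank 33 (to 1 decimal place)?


Zipf's law: f(r) = f(1) / r
f(1) = 6067
f(33) = 6067 / 33
= 183.8 occurrences


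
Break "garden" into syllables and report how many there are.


Word: "garden"
Syllable breakdown: gar-den
Counting: 2 parts
= 2 syllables


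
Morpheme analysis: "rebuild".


Word: "rebuild"
Morphemes: re- / build
Each morpheme carries meaning
= 2 morphemes


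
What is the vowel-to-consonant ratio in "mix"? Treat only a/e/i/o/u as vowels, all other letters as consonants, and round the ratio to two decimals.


Word: "mix"
Vowels (a,e,i,o,u): 1
Consonants: 2
Ratio = 1/2
= 0.50


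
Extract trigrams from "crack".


Word: "crack" (length 5)
Number of trigrams = 5 - 3 + 1 = 3
  Position 0: "cra"
  Position 1: "rac"
  Position 2: "ack"
Trigrams = "cra", "rac", "ack"


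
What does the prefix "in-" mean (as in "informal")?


Prefix: in-
Example: informal = in- + formal
Meaning = not / into


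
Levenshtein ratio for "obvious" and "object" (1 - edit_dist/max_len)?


Word 1: "obvious" (length 7)
Word 2: "object" (length 6)
One optimal edit sequence:
  1. keep 'o'
  2. keep 'b'
  3. delete 'v'  (+1)
  4. substitute 'i' -> 'j'  (+1)
  5. substitute 'o' -> 'e'  (+1)
  6. substitute 'u' -> 'c'  (+1)
  7. substitute 's' -> 't'  (+1)
Edit distance = 5
Max length = max(7, 6) = 7
Similarity = 1 - 5/7
= 0.2857


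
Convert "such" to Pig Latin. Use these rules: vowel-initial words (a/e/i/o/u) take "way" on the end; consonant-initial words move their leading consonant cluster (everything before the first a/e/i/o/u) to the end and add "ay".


Word: "such"
Starts with consonant(s) → move to end, add 'ay'
Consonant cluster: "s"
Pig Latin = "uchsay"


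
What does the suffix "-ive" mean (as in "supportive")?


Suffix: -ive
Example: supportive (support + -ive)
Meaning = tending to


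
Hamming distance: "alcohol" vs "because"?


Comparing character by character (same length = 7):
  Pos 0: 'a' vs 'b' !=
  Pos 1: 'l' vs 'e' !=
  Pos 2: 'c' vs 'c' =
  Pos 3: 'o' vs 'a' !=
  Pos 4: 'h' vs 'u' !=
  Pos 5: 'o' vs 's' !=
  Pos 6: 'l' vs 'e' !=
Hamming distance = 6


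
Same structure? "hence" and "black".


Pattern of "hence": [0, 1, 2, 3, 1]
Pattern of "black": [0, 1, 2, 3, 4]
Patterns do not match
Same pattern = No


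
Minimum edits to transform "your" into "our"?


Word 1: "your" (length 4)
Word 2: "our" (length 3)
One optimal edit sequence (insert/delete/substitute each cost 1):
  1. delete 'y'  (+1)
  2. keep 'o'
  3. keep 'u'
  4. keep 'r'
Total edit operations: 1
Edit distance = 1


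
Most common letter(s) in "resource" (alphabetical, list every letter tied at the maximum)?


Word: "resource"
Letter counts:
  'c': 1
  'e': 2
  'o': 1
  'r': 2
  's': 1
  'u': 1
Maximum count = 2
Most frequent = 'e', 'r' (2 times each)


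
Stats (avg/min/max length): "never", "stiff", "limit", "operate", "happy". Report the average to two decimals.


Lengths: "never"=5, "stiff"=5, "limit"=5, "operate"=7, "happy"=5
Sum = 27, Count = 5
Average = 27/5 = 5.40
= avg=5.40, min=5, max=7


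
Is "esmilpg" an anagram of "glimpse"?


Word 1: "glimpse" → sorted: egilmps
Word 2: "esmilpg" → sorted: egilmps
Same letters? egilmps == egilmps
Anagram = Yes


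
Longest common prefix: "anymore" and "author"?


Word 1: "anymore"
Word 2: "author"
Comparing from start:
  Pos 0: 'a' == 'a'
  Pos 1: 'n' != 'u' (stop)
LCP = "a" (length 1)


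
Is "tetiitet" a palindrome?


Word: "tetiitet"
Reversed: "tetiitet"
Forward == Backward? tetiitet == tetiitet
Palindrome = Yes


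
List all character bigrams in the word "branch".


Word: "branch" (length 6)
Number of bigrams = 6 - 2 + 1 = 5
  Position 0: "br"
  Position 1: "ra"
  Position 2: "an"
  Position 3: "nc"
  Position 4: "ch"
Bigrams = "br", "ra", "an", "nc", "ch"


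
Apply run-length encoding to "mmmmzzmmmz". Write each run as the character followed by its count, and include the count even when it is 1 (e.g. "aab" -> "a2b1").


String: "mmmmzzmmmz"
Scanning for consecutive runs:
  'm' x 4
  'z' x 2
  'm' x 3
  'z' x 1
RLE = "m4z2m3z1"


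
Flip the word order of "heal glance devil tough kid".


Original: "heal glance devil tough kid"
Words (1..n): heal | glance | devil | tough | kid
Reversed (n..1): kid | tough | devil | glance | heal
Result = "kid tough devil glance heal"


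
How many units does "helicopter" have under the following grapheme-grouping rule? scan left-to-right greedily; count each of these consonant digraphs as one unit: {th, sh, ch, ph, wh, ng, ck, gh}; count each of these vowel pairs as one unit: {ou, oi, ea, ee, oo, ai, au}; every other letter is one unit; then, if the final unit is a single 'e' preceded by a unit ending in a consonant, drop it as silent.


Word: "helicopter" (10 letters)
Left-to-right scan:
  [1] 'h' (letter)
  [2] 'e' (letter)
  [3] 'l' (letter)
  [4] 'i' (letter)
  [5] 'c' (letter)
  [6] 'o' (letter)
  [7] 'p' (letter)
  [8] 't' (letter)
  [9] 'e' (letter)
  [10] 'r' (letter)
Units from scan: 10
Sound units = 10 units


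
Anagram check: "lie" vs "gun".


Word 1: "lie" → sorted: eil
Word 2: "gun" → sorted: gnu
Same letters? eil != gnu
Anagram = No


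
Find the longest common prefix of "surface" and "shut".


Word 1: "surface"
Word 2: "shut"
Comparing from start:
  Pos 0: 's' == 's'
  Pos 1: 'u' != 'h' (stop)
LCP = "s" (length 1)


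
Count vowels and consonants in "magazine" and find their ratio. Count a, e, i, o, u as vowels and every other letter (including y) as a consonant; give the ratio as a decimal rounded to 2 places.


Word: "magazine"
Vowels (a,e,i,o,u): 4
Consonants: 4
Ratio = 4/4
= 1.00


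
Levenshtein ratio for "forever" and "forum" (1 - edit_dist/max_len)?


Word 1: "forever" (length 7)
Word 2: "forum" (length 5)
One optimal edit sequence:
  1. keep 'f'
  2. keep 'o'
  3. keep 'r'
  4. delete 'e'  (+1)
  5. delete 'v'  (+1)
  6. substitute 'e' -> 'u'  (+1)
  7. substitute 'r' -> 'm'  (+1)
Edit distance = 4
Max length = max(7, 5) = 7
Similarity = 1 - 4/7
= 0.4286


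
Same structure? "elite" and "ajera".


Pattern of "elite": [0, 1, 2, 3, 0]
Pattern of "ajera": [0, 1, 2, 3, 0]
Patterns match
Same pattern = Yes


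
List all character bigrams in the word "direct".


Word: "direct" (length 6)
Number of bigrams = 6 - 2 + 1 = 5
  Position 0: "di"
  Position 1: "ir"
  Position 2: "re"
  Position 3: "ec"
  Position 4: "ct"
Bigrams = "di", "ir", "re", "ec", "ct"


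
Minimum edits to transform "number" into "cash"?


Word 1: "number" (length 6)
Word 2: "cash" (length 4)
One optimal edit sequence (insert/delete/substitute each cost 1):
  1. delete 'n'  (+1)
  2. delete 'u'  (+1)
  3. substitute 'm' -> 'c'  (+1)
  4. substitute 'b' -> 'a'  (+1)
  5. substitute 'e' -> 's'  (+1)
  6. substitute 'r' -> 'h'  (+1)
Total edit operations: 6
Edit distance = 6


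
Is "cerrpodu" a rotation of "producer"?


Word: "producer", Candidate: "cerrpodu"
Method: check if candidate is substring of word+word
"producerproducer" contains "cerrpodu"? No
Is rotation = No


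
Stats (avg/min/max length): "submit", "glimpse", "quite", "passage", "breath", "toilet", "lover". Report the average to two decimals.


Lengths: "submit"=6, "glimpse"=7, "quite"=5, "passage"=7, "breath"=6, "toilet"=6, "lover"=5
Sum = 42, Count = 7
Average = 42/7 = 6.00
= avg=6.00, min=5, max=7


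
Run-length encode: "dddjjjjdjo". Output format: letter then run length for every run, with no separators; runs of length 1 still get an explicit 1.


String: "dddjjjjdjo"
Scanning for consecutive runs:
  'd' x 3
  'j' x 4
  'd' x 1
  'j' x 1
  'o' x 1
RLE = "d3j4d1j1o1"


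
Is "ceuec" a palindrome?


Word: "ceuec"
Reversed: "ceuec"
Forward == Backward? ceuec == ceuec
Palindrome = Yes


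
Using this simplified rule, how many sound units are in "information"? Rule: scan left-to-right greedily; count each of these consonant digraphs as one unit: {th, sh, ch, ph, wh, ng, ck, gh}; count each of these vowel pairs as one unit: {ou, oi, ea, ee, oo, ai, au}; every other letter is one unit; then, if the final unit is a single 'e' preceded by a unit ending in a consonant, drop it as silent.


Word: "information" (11 letters)
Left-to-right scan:
  [1] 'i' (letter)
  [2] 'n' (letter)
  [3] 'f' (letter)
  [4] 'o' (letter)
  [5] 'r' (letter)
  [6] 'm' (letter)
  [7] 'a' (letter)
  [8] 't' (letter)
  [9] 'i' (letter)
  [10] 'o' (letter)
  [11] 'n' (letter)
Units from scan: 11
Sound units = 11 units


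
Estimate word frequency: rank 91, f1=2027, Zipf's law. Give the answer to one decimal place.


Zipf's law: f(r) = f(1) / r
f(1) = 2027
f(91) = 2027 / 91
= 22.3 occurrences


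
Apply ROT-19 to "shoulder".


Word: "shoulder"
Shift: 19
Each letter → (letter + shift) mod 26:
  's' (18) + 19 = 11 → 'l'
  'h' (7) + 19 = 0 → 'a'
  'o' (14) + 19 = 7 → 'h'
  'u' (20) + 19 = 13 → 'n'
  'l' (11) + 19 = 4 → 'e'
  'd' (3) + 19 = 22 → 'w'
  'e' (4) + 19 = 23 → 'x'
  'r' (17) + 19 = 10 → 'k'
Result = "lahnewxk"


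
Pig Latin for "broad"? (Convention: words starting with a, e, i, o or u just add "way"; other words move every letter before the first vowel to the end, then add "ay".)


Word: "broad"
Starts with consonant(s) → move to end, add 'ay'
Consonant cluster: "br"
Pig Latin = "oadbray"


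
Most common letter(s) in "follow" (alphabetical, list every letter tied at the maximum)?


Word: "follow"
Letter counts:
  'f': 1
  'l': 2
  'o': 2
  'w': 1
Maximum count = 2
Most frequent = 'l', 'o' (2 times each)


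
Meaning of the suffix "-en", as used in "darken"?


Suffix: -en
Example: darken (dark + -en)
Meaning = to make / become


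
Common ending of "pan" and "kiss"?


Word 1: "pan"
Word 2: "kiss"
Comparing from end:
  Pos -1: 'n' != 's' (stop)
LCS = "" (length 0)


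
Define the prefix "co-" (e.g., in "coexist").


Prefix: co-
As in: coexist -> co- + exist
Meaning = together


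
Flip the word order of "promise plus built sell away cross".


Original: "promise plus built sell away cross"
Words (1..n): promise | plus | built | sell | away | cross
Reversed (n..1): cross | away | sell | built | plus | promise
Result = "cross away sell built plus promise"


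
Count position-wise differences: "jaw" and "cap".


Comparing character by character (same length = 3):
  Pos 0: 'j' vs 'c' !=
  Pos 1: 'a' vs 'a' =
  Pos 2: 'w' vs 'p' !=
Hamming distance = 2
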